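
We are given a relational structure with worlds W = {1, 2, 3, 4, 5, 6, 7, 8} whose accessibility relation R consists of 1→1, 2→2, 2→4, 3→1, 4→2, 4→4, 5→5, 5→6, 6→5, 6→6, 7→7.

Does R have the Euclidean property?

Euclidean: yes — any two successors of a common world are R-related.

Yes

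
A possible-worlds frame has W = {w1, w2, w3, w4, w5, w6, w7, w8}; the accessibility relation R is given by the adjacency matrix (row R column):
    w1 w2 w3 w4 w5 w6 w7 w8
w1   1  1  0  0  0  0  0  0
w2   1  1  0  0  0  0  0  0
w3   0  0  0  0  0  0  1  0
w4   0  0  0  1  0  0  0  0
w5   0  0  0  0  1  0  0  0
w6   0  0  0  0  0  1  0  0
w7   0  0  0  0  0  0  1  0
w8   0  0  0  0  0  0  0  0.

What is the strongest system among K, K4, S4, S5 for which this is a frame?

Transitive (axiom 4): yes — every two-step R-path is closed by a direct edge.
Reflexive (axiom T): no — w3 is not related to itself.
Euclidean (axiom 5): yes — any two successors of a common world are R-related.
So F validates K, K4; S4 would additionally require R to be reflexive. The strongest is K4.

K4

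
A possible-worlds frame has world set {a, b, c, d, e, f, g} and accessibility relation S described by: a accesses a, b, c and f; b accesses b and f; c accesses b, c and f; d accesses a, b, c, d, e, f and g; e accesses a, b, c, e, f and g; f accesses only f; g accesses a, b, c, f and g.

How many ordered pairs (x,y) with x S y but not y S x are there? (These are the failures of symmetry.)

Enumerating: (a,b), (a,c), (a,f), (b,f), (c,b), (c,f), (d,a), (d,b), (d,c), (d,e), (d,f), (d,g), … and 9 more.
Total: 21.

21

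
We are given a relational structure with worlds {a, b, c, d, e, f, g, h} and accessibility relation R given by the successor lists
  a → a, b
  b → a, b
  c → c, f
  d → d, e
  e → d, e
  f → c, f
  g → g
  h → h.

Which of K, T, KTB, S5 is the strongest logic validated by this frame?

Reflexive (axiom T): yes — every world is R-related to itself.
Symmetric (axiom B): yes — every pair in R has its reverse in R.
Euclidean (axiom 5): yes — any two successors of a common world are R-related.
So F validates K, T, KTB, S5. The strongest is S5.

S5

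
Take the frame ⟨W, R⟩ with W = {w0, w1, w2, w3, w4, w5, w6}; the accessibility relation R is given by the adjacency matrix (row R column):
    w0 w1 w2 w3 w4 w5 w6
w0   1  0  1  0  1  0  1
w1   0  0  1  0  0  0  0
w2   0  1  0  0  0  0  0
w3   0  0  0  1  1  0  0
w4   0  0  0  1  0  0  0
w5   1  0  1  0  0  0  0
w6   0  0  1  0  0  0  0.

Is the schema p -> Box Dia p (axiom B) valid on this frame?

The schema B characterises exactly the symmetric frames.
Symmetric: no — w0 R w2 but not w2 R w0.

No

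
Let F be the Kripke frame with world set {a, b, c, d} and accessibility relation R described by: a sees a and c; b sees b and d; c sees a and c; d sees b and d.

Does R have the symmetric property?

Symmetric: yes — every pair in R has its reverse in R.

Yes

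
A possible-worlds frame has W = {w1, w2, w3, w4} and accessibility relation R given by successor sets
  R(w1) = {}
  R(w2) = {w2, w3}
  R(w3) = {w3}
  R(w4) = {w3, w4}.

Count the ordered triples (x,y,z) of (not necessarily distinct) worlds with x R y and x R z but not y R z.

2

Enumerating: (w2,w3,w2), (w4,w3,w4).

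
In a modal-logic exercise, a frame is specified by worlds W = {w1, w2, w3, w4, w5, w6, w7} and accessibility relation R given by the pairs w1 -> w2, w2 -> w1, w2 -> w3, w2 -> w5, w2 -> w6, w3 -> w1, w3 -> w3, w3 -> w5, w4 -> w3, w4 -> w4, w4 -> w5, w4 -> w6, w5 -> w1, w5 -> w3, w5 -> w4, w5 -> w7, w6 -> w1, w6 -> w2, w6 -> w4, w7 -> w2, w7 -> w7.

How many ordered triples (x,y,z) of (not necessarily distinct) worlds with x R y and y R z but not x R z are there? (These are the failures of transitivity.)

Enumerating: (w1,w2,w1), (w1,w2,w3), (w1,w2,w5), (w1,w2,w6), (w2,w1,w2), (w2,w5,w4), (w2,w5,w7), (w2,w6,w2), (w2,w6,w4), (w3,w1,w2), (w3,w5,w4), (w3,w5,w7), … and 20 more.
Total: 32.

32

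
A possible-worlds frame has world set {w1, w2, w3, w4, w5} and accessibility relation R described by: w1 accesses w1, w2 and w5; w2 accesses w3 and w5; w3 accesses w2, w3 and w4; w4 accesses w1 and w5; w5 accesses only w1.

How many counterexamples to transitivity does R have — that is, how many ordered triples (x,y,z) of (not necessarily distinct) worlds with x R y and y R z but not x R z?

Enumerating: (w1,w2,w3), (w2,w3,w2), (w2,w3,w4), (w2,w5,w1), (w3,w2,w5), (w3,w4,w1), (w3,w4,w5), (w4,w1,w2), (w5,w1,w2), (w5,w1,w5).

10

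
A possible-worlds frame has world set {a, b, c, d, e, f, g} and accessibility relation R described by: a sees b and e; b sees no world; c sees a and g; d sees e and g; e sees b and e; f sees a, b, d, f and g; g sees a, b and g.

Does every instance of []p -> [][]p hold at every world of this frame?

By correspondence theory, 4 is valid on a frame iff R is transitive.
Transitive: no — c R a and a R b, but not c R b.

No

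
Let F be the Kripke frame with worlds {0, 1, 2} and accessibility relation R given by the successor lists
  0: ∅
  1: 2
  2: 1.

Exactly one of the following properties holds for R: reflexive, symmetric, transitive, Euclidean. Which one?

symmetric

Reflexive: no — 0 is not related to itself.
Symmetric: yes — every pair in R has its reverse in R.
Transitive: no — 1 R 2 and 2 R 1, but not 1 R 1.
Euclidean: no — 1 R 2 and 1 R 2, but not 2 R 2.
Only symmetric holds.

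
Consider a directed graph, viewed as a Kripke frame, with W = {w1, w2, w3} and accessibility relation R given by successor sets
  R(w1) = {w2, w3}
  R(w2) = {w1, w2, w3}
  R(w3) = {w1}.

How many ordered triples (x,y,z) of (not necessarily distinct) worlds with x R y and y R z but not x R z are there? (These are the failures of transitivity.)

Enumerating: (w1,w2,w1), (w1,w3,w1), (w3,w1,w2), (w3,w1,w3).

4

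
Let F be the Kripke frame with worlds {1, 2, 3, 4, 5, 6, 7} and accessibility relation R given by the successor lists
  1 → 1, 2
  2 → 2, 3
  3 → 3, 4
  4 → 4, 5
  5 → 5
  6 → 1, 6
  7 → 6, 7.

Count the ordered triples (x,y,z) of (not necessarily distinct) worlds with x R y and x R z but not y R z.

6

Enumerating: (1,2,1), (2,3,2), (3,4,3), (4,5,4), (6,1,6), (7,6,7).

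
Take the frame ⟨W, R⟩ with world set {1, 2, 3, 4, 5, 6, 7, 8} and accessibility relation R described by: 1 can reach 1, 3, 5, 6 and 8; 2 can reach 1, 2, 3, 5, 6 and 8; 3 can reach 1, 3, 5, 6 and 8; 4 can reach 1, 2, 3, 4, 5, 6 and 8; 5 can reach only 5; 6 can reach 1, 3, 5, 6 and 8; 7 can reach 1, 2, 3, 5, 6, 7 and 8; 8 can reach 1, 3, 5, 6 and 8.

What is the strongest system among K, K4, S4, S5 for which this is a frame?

Transitive (axiom 4): yes — every two-step R-path is closed by a direct edge.
Reflexive (axiom T): yes — every world is R-related to itself.
Euclidean (axiom 5): no — 1 R 5 and 1 R 3, but not 5 R 3.
So F validates K, K4, S4; S5 would additionally require R to be Euclidean. The strongest is S4.

S4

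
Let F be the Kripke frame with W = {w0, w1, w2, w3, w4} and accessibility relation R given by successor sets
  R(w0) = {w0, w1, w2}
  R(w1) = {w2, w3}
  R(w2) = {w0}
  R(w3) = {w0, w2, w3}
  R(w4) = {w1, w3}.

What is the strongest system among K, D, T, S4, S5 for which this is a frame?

Serial (axiom D): yes — every world has a successor (e.g. w0 R w0).
Reflexive (axiom T): no — w1 is not related to itself.
Transitive (axiom 4): no — w0 R w1 and w1 R w3, but not w0 R w3.
Euclidean (axiom 5): no — w0 R w2 and w0 R w1, but not w2 R w1.
So F validates K, D; T would additionally require R to be reflexive. The strongest is D.

D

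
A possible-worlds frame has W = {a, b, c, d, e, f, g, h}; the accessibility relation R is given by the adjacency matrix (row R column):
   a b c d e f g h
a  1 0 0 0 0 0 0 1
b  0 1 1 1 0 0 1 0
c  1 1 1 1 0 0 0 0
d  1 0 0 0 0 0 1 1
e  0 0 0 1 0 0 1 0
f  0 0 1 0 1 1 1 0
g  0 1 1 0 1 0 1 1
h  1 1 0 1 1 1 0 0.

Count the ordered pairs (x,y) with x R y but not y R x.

14

Enumerating: (b,d), (c,a), (c,d), (d,a), (d,g), (e,d), (f,c), (f,e), (f,g), (g,c), (g,h), (h,b), (h,e), (h,f).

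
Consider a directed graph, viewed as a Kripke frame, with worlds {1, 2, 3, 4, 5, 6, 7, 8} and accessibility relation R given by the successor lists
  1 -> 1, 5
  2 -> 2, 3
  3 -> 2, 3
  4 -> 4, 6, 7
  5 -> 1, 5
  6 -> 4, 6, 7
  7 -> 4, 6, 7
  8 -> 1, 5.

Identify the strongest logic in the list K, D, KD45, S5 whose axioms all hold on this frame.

KD45

Serial (axiom D): yes — every world has a successor (e.g. 1 R 1).
Euclidean (axiom 5): yes — any two successors of a common world are R-related.
Transitive (axiom 4): yes — every two-step R-path is closed by a direct edge.
Reflexive (axiom T): no — 8 is not related to itself.
So F validates K, D, KD45; S5 would additionally require R to be reflexive. The strongest is KD45.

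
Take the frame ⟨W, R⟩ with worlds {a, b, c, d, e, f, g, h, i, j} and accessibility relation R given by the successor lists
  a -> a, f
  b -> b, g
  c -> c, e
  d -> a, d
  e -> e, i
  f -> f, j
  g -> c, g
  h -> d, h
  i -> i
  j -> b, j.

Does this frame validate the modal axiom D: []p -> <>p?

Axiom D corresponds to the accessibility relation being serial.
Serial: yes — every world has a successor (e.g. a R a).

Yes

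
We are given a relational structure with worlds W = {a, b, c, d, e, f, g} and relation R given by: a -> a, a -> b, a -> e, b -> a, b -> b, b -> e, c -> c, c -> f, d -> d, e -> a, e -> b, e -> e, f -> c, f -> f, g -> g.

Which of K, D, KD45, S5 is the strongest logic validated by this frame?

S5

Serial (axiom D): yes — every world has a successor (e.g. a R a).
Euclidean (axiom 5): yes — any two successors of a common world are R-related.
Transitive (axiom 4): yes — every two-step R-path is closed by a direct edge.
Reflexive (axiom T): yes — every world is R-related to itself.
So F validates K, D, KD45, S5. The strongest is S5.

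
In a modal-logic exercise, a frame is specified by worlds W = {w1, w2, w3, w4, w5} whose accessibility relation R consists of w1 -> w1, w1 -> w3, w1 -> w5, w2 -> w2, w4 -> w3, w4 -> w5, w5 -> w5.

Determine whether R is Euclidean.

No

Euclidean: no — w1 R w3 and w1 R w5, but not w3 R w5.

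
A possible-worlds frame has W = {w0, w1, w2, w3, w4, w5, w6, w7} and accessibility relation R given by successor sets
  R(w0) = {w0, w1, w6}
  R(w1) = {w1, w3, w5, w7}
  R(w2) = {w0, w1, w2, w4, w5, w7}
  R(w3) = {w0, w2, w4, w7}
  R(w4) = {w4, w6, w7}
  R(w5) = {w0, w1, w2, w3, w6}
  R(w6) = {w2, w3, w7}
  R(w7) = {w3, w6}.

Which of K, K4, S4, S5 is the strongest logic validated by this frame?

K

Transitive (axiom 4): no — w0 R w1 and w1 R w3, but not w0 R w3.
Reflexive (axiom T): no — w3 is not related to itself.
Euclidean (axiom 5): no — w0 R w1 and w0 R w6, but not w1 R w6.
So F validates K; K4 would additionally require R to be transitive. The strongest is K.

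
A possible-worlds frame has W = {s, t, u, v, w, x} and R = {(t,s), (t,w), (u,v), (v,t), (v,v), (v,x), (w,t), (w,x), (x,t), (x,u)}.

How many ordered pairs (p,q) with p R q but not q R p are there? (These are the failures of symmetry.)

Enumerating: (t,s), (u,v), (v,t), (v,x), (w,x), (x,t), (x,u).

7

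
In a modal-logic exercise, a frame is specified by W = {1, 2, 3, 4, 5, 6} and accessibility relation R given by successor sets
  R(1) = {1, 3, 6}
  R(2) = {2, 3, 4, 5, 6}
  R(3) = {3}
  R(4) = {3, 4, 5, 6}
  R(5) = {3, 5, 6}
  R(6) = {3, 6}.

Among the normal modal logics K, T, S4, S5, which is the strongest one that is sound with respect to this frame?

Reflexive (axiom T): yes — every world is R-related to itself.
Transitive (axiom 4): yes — every two-step R-path is closed by a direct edge.
Euclidean (axiom 5): no — 1 R 3 and 1 R 6, but not 3 R 6.
So F validates K, T, S4; S5 would additionally require R to be Euclidean. The strongest is S4.

S4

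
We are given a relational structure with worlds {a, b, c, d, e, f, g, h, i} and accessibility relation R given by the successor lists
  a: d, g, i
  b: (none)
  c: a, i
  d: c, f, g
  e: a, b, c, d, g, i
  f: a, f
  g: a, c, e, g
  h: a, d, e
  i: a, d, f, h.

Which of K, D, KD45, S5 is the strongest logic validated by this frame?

Serial (axiom D): no — b has no R-successor.
Euclidean (axiom 5): no — a R d and a R i, but not d R i.
Transitive (axiom 4): no — a R d and d R c, but not a R c.
Reflexive (axiom T): no — a is not related to itself.
So F validates K; D would additionally require R to be serial. The strongest is K.

K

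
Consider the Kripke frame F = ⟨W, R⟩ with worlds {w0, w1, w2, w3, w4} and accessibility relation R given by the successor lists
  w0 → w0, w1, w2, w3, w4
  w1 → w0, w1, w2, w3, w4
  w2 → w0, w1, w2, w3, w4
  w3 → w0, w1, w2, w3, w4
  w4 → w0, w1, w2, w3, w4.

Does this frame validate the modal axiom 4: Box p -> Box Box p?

By correspondence theory, 4 is valid on a frame iff R is transitive.
Transitive: yes — every two-step R-path is closed by a direct edge.

Yes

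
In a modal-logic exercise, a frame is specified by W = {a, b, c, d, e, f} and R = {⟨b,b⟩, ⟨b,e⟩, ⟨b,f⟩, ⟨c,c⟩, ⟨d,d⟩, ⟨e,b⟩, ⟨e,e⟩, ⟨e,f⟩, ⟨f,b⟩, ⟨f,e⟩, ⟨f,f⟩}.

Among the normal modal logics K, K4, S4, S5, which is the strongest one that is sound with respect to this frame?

K4

Transitive (axiom 4): yes — every two-step R-path is closed by a direct edge.
Reflexive (axiom T): no — a is not related to itself.
Euclidean (axiom 5): yes — any two successors of a common world are R-related.
So F validates K, K4; S4 would additionally require R to be reflexive. The strongest is K4.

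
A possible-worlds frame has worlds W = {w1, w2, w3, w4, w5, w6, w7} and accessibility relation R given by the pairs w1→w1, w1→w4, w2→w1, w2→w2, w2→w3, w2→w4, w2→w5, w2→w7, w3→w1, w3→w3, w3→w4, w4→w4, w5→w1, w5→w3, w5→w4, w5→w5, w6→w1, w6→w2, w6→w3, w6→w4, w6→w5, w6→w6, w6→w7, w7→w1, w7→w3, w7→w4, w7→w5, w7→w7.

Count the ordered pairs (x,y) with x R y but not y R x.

Enumerating: (w1,w4), (w2,w1), (w2,w3), (w2,w4), (w2,w5), (w2,w7), (w3,w1), (w3,w4), (w5,w1), (w5,w3), (w5,w4), (w6,w1), … and 9 more.
Total: 21.

21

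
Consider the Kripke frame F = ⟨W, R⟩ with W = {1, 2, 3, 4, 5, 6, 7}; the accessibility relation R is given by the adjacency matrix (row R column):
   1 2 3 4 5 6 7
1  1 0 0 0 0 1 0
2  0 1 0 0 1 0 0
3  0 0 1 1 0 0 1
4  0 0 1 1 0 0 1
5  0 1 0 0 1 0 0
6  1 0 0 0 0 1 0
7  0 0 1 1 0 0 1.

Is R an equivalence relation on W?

Reflexive: yes — every world is R-related to itself.
Symmetric: yes — every pair in R has its reverse in R.
Transitive: yes — every two-step R-path is closed by a direct edge.
So R is an equivalence relation.

Yes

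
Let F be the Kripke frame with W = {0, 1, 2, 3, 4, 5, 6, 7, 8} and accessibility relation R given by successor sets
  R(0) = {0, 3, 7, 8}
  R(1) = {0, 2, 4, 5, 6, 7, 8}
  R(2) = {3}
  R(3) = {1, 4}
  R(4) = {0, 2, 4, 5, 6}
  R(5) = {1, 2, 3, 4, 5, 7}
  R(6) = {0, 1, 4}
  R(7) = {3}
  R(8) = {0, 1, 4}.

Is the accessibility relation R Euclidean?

No

Euclidean: no — 0 R 3 and 0 R 7, but not 3 R 7.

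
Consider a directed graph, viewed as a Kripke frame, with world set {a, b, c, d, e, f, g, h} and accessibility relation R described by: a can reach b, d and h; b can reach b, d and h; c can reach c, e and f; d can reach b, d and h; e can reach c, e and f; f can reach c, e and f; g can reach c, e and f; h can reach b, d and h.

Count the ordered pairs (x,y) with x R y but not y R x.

Enumerating: (a,b), (a,d), (a,h), (g,c), (g,e), (g,f).

6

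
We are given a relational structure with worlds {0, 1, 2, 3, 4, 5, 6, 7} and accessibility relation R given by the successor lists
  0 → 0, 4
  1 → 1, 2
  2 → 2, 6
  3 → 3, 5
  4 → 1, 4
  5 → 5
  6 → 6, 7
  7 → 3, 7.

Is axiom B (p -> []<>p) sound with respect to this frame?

Axiom B corresponds to the accessibility relation being symmetric.
Symmetric: no — 0 R 4 but not 4 R 0.

No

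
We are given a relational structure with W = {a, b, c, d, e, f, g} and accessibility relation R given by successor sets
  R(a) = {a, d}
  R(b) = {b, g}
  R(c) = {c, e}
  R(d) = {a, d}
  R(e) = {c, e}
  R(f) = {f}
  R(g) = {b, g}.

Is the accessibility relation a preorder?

Yes

Reflexive: yes — every world is R-related to itself.
Transitive: yes — every two-step R-path is closed by a direct edge.
So R is a preorder.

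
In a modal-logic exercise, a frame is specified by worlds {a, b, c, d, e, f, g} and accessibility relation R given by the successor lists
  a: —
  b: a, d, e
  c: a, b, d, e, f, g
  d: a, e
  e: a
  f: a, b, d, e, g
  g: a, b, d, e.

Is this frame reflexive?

Reflexive: no — a is not related to itself.

No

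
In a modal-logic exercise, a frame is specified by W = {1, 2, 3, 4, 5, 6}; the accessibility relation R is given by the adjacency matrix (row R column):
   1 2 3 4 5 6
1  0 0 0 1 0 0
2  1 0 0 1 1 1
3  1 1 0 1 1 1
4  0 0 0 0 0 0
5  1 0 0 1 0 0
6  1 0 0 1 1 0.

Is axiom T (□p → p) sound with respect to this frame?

Axiom T corresponds to the accessibility relation being reflexive.
Reflexive: no — 1 is not related to itself.

No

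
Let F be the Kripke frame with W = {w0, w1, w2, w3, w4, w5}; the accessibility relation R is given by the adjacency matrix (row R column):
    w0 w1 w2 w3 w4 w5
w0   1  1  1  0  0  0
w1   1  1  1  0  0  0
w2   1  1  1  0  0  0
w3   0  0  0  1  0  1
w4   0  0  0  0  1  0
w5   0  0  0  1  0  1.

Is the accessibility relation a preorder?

Reflexive: yes — every world is R-related to itself.
Transitive: yes — every two-step R-path is closed by a direct edge.
So R is a preorder.

Yes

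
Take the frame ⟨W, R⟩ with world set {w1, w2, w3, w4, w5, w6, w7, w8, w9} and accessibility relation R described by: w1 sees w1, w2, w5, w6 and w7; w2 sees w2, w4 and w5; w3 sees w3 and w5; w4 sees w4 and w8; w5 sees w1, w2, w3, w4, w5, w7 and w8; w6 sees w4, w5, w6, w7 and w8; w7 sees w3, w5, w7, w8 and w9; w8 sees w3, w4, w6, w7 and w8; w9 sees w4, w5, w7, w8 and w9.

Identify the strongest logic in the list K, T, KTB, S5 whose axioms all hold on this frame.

Reflexive (axiom T): yes — every world is R-related to itself.
Symmetric (axiom B): no — w1 R w2 but not w2 R w1.
Euclidean (axiom 5): no — w1 R w2 and w1 R w6, but not w2 R w6.
So F validates K, T; KTB would additionally require R to be symmetric. The strongest is T.

T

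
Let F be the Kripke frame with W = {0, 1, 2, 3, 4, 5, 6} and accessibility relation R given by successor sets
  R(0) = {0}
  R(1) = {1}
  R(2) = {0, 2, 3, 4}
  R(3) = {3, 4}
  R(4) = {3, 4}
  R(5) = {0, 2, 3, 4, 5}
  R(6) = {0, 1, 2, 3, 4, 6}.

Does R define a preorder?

Reflexive: yes — every world is R-related to itself.
Transitive: yes — every two-step R-path is closed by a direct edge.
So R is a preorder.

Yes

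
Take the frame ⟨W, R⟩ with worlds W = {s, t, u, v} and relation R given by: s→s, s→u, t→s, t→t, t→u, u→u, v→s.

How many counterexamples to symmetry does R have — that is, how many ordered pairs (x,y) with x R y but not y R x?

4

Enumerating: (s,u), (t,s), (t,u), (v,s).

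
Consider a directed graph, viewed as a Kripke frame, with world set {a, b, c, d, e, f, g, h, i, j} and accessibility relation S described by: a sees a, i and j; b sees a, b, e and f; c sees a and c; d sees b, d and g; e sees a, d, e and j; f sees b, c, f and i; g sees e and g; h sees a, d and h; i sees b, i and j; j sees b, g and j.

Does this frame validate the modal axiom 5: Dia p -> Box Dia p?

No

Axiom 5 corresponds to the accessibility relation being Euclidean.
Euclidean: no — a S j and a S i, but not j S i.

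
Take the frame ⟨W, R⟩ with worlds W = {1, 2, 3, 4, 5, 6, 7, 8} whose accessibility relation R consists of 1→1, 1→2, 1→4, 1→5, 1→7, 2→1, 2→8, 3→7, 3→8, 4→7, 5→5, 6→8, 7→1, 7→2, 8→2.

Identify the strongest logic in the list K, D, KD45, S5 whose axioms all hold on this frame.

Serial (axiom D): yes — every world has a successor (e.g. 1 R 1).
Euclidean (axiom 5): no — 1 R 2 and 1 R 4, but not 2 R 4.
Transitive (axiom 4): no — 1 R 2 and 2 R 8, but not 1 R 8.
Reflexive (axiom T): no — 2 is not related to itself.
So F validates K, D; KD45 would additionally require R to be Euclidean and transitive. The strongest is D.

D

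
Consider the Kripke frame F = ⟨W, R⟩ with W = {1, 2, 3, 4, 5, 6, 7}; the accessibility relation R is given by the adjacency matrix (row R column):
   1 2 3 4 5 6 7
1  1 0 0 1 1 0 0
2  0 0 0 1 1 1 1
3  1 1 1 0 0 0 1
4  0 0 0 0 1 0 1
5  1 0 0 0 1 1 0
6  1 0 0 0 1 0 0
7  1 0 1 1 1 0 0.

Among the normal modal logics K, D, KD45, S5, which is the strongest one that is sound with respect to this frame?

Serial (axiom D): yes — every world has a successor (e.g. 1 R 1).
Euclidean (axiom 5): no — 1 R 5 and 1 R 4, but not 5 R 4.
Transitive (axiom 4): no — 1 R 4 and 4 R 7, but not 1 R 7.
Reflexive (axiom T): no — 2 is not related to itself.
So F validates K, D; KD45 would additionally require R to be Euclidean and transitive. The strongest is D.

D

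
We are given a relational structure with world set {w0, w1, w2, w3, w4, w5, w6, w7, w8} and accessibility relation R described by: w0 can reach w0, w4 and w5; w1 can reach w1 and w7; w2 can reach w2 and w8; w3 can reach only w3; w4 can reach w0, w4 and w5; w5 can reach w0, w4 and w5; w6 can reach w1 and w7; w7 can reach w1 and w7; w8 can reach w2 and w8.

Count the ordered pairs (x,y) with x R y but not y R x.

2

Enumerating: (w6,w1), (w6,w7).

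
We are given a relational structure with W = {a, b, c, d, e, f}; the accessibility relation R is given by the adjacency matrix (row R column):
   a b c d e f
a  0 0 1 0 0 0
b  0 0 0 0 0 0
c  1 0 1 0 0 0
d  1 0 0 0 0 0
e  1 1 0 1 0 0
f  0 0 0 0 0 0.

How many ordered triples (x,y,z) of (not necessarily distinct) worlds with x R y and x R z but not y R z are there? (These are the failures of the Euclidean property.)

Enumerating: (c,a,a), (d,a,a), (e,a,a), (e,a,b), (e,a,d), (e,b,a), (e,b,b), (e,b,d), (e,d,b), (e,d,d).

10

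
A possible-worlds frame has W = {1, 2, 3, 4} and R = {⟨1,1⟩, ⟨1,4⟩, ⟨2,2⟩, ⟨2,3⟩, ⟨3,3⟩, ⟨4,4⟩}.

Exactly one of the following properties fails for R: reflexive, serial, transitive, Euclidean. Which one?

Euclidean

Reflexive: yes — every world is R-related to itself.
Serial: yes — every world has a successor (e.g. 1 R 1).
Transitive: yes — every two-step R-path is closed by a direct edge.
Euclidean: no — 1 R 4 and 1 R 1, but not 4 R 1.
Only Euclidean fails.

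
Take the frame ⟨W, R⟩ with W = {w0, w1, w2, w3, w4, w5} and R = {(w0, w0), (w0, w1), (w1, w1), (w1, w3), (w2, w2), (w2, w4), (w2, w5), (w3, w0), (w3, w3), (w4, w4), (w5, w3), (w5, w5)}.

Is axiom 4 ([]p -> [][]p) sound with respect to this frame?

Axiom 4 corresponds to the accessibility relation being transitive.
Transitive: no — w0 R w1 and w1 R w3, but not w0 R w3.

No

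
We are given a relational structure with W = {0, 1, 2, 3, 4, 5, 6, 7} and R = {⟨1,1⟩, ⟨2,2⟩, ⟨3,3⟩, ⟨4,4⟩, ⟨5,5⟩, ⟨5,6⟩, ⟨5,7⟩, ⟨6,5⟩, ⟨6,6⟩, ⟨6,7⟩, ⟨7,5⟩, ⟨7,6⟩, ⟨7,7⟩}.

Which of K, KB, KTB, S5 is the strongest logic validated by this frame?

KB

Symmetric (axiom B): yes — every pair in R has its reverse in R.
Reflexive (axiom T): no — 0 is not related to itself.
Euclidean (axiom 5): yes — any two successors of a common world are R-related.
So F validates K, KB; KTB would additionally require R to be reflexive. The strongest is KB.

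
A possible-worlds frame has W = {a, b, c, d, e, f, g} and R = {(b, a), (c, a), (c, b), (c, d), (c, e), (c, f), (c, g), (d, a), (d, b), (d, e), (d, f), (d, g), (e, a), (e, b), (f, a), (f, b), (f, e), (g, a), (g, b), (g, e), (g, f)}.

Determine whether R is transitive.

Yes

Transitive: yes — every two-step R-path is closed by a direct edge.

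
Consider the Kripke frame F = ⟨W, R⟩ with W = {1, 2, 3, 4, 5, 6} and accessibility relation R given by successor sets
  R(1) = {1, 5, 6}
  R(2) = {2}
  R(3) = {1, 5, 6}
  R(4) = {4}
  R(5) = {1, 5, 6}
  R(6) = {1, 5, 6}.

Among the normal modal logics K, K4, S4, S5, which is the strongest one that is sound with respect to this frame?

Transitive (axiom 4): yes — every two-step R-path is closed by a direct edge.
Reflexive (axiom T): no — 3 is not related to itself.
Euclidean (axiom 5): yes — any two successors of a common world are R-related.
So F validates K, K4; S4 would additionally require R to be reflexive. The strongest is K4.

K4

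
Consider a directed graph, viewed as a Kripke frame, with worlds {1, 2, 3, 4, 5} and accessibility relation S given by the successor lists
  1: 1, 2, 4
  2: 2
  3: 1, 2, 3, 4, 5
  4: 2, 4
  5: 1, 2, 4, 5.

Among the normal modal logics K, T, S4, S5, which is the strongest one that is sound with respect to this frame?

S4

Reflexive (axiom T): yes — every world is S-related to itself.
Transitive (axiom 4): yes — every two-step S-path is closed by a direct edge.
Euclidean (axiom 5): no — 1 S 2 and 1 S 4, but not 2 S 4.
So F validates K, T, S4; S5 would additionally require S to be Euclidean. The strongest is S4.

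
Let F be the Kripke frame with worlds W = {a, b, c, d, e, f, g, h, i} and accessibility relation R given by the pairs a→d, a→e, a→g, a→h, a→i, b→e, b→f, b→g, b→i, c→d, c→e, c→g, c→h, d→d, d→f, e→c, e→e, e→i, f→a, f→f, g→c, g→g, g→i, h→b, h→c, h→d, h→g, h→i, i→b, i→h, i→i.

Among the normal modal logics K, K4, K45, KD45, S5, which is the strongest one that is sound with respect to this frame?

Transitive (axiom 4): no — a R d and d R f, but not a R f.
Euclidean (axiom 5): no — a R d and a R e, but not d R e.
Serial (axiom D): yes — every world has a successor (e.g. a R d).
Reflexive (axiom T): no — a is not related to itself.
So F validates K; K4 would additionally require R to be transitive. The strongest is K.

K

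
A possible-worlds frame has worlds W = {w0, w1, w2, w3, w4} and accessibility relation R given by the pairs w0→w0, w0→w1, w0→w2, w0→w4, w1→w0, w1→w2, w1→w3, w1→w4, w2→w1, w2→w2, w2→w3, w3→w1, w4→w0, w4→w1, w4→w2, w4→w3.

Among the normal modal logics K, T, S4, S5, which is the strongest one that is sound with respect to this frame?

Reflexive (axiom T): no — w1 is not related to itself.
Transitive (axiom 4): no — w0 R w1 and w1 R w3, but not w0 R w3.
Euclidean (axiom 5): no — w0 R w2 and w0 R w4, but not w2 R w4.
So F validates K; T would additionally require R to be reflexive. The strongest is K.

K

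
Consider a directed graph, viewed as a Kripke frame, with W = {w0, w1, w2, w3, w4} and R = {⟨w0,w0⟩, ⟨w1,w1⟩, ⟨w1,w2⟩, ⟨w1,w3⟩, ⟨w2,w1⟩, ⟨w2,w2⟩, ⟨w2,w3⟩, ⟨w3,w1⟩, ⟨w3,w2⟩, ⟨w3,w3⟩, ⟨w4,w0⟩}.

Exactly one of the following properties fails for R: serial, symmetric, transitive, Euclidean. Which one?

Serial: yes — every world has a successor (e.g. w0 R w0).
Symmetric: no — w4 R w0 but not w0 R w4.
Transitive: yes — every two-step R-path is closed by a direct edge.
Euclidean: yes — any two successors of a common world are R-related.
Only symmetric fails.

symmetric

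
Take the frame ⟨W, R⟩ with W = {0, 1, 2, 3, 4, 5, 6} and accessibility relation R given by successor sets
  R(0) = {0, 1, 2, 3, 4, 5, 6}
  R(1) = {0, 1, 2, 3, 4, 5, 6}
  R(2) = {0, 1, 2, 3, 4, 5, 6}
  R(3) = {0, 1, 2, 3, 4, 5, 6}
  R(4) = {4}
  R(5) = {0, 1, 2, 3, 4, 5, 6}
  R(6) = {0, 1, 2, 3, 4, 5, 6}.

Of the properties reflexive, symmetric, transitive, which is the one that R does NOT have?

symmetric

Reflexive: yes — every world is R-related to itself.
Symmetric: no — 0 R 4 but not 4 R 0.
Transitive: yes — every two-step R-path is closed by a direct edge.
Only symmetric fails.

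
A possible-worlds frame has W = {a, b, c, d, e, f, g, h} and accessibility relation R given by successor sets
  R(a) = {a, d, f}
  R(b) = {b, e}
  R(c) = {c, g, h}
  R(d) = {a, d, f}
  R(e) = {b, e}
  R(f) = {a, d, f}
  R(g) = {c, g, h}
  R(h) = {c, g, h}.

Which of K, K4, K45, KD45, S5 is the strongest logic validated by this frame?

S5

Transitive (axiom 4): yes — every two-step R-path is closed by a direct edge.
Euclidean (axiom 5): yes — any two successors of a common world are R-related.
Serial (axiom D): yes — every world has a successor (e.g. a R a).
Reflexive (axiom T): yes — every world is R-related to itself.
So F validates K, K4, K45, KD45, S5. The strongest is S5.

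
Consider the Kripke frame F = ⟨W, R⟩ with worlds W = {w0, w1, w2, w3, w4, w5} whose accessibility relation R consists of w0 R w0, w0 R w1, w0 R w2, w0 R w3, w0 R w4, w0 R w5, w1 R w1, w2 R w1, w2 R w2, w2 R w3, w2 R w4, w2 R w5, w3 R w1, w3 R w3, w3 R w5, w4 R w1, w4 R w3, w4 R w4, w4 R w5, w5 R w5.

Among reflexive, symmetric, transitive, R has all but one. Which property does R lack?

Reflexive: yes — every world is R-related to itself.
Symmetric: no — w0 R w1 but not w1 R w0.
Transitive: yes — every two-step R-path is closed by a direct edge.
Only symmetric fails.

symmetric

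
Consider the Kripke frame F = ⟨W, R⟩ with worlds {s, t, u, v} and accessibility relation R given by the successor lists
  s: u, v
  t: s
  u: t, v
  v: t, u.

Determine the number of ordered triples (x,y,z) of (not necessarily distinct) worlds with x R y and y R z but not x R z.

Enumerating: (s,u,t), (s,v,t), (t,s,u), (t,s,v), (u,t,s), (u,v,u), (v,t,s), (v,u,v).

8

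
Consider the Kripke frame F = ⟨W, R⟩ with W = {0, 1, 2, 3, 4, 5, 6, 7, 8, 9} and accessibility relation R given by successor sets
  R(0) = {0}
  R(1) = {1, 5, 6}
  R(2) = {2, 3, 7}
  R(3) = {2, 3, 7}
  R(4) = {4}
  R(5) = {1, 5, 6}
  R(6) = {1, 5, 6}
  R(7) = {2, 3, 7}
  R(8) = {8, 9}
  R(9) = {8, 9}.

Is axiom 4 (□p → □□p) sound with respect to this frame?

Yes

By correspondence theory, 4 is valid on a frame iff R is transitive.
Transitive: yes — every two-step R-path is closed by a direct edge.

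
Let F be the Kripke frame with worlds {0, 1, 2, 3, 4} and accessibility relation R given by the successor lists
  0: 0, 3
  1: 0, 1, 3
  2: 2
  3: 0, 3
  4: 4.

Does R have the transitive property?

Yes

Transitive: yes — every two-step R-path is closed by a direct edge.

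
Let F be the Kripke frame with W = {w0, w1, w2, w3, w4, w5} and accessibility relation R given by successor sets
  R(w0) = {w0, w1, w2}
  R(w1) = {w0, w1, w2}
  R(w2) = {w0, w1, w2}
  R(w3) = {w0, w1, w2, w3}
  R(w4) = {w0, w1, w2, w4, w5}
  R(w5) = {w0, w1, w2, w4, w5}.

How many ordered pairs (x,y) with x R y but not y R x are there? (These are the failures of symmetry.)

Enumerating: (w3,w0), (w3,w1), (w3,w2), (w4,w0), (w4,w1), (w4,w2), (w5,w0), (w5,w1), (w5,w2).

9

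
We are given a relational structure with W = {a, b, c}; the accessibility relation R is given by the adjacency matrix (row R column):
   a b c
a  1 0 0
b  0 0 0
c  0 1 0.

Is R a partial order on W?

No

Reflexive: no — b is not related to itself.
Transitive: yes — every two-step R-path is closed by a direct edge.
Antisymmetric: yes — no distinct pair is related both ways.
So R is not a partial order.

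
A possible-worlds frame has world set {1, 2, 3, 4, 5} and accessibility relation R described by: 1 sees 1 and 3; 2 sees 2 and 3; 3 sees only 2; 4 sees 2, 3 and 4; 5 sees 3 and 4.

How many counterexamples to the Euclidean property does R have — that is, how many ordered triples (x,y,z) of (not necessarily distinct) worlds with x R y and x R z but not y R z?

8

Enumerating: (1,3,1), (1,3,3), (2,3,3), (4,2,4), (4,3,3), (4,3,4), (5,3,3), (5,3,4).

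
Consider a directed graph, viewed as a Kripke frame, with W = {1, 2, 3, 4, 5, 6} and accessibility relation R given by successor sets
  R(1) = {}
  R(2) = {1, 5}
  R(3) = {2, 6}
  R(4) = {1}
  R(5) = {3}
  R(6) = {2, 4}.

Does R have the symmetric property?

Symmetric: no — 2 R 1 but not 1 R 2.

No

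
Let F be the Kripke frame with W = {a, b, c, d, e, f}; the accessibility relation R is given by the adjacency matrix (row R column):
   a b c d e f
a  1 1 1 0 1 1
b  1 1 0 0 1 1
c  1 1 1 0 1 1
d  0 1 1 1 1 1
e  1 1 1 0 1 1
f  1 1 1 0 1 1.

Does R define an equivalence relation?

No

Reflexive: yes — every world is R-related to itself.
Symmetric: no — c R b but not b R c.
Transitive: no — b R a and a R c, but not b R c.
So R is not an equivalence relation.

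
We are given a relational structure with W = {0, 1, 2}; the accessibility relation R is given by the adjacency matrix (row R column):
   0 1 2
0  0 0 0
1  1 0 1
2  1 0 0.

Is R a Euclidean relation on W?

Euclidean: no — 1 R 0 and 1 R 2, but not 0 R 2.

No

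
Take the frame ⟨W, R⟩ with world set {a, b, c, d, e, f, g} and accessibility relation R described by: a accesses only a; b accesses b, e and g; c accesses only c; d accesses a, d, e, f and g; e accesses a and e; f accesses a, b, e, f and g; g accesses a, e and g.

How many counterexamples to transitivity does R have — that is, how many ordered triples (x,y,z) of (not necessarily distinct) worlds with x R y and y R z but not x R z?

3

Enumerating: (b,e,a), (b,g,a), (d,f,b).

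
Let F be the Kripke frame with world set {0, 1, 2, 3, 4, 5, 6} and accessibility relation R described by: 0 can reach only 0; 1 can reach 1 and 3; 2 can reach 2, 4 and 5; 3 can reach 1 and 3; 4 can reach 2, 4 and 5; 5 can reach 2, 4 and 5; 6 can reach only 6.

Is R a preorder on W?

Reflexive: yes — every world is R-related to itself.
Transitive: yes — every two-step R-path is closed by a direct edge.
So R is a preorder.

Yes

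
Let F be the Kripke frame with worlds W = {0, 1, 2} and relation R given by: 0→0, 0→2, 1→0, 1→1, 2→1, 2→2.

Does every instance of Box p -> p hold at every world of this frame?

Yes

The schema T characterises exactly the reflexive frames.
Reflexive: yes — every world is R-related to itself.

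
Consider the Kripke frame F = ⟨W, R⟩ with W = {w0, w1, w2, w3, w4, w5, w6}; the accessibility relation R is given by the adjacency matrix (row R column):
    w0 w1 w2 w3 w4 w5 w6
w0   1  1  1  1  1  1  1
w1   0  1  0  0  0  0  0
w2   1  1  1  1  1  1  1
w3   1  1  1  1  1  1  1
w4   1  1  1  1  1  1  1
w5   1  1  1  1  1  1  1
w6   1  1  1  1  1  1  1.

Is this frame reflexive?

Yes

Reflexive: yes — every world is R-related to itself.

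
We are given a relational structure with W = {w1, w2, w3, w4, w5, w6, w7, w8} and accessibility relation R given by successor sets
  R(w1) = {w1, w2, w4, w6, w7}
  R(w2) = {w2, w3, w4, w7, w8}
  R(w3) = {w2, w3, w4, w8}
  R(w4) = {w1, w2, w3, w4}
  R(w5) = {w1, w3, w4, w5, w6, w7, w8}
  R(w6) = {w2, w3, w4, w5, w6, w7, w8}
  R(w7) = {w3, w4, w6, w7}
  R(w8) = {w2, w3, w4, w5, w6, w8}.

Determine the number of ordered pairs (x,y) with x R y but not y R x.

Enumerating: (w1,w2), (w1,w6), (w1,w7), (w2,w7), (w5,w1), (w5,w3), (w5,w4), (w5,w7), (w6,w2), (w6,w3), (w6,w4), (w7,w3), (w7,w4), (w8,w4).

14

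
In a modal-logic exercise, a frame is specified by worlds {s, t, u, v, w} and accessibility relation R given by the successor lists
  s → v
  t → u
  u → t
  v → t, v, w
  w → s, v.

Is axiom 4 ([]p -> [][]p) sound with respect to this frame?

No

By correspondence theory, 4 is valid on a frame iff R is transitive.
Transitive: no — s R v and v R t, but not s R t.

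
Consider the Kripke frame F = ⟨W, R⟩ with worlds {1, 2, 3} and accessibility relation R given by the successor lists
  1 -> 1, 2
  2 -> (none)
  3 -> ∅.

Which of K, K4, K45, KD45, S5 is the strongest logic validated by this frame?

Transitive (axiom 4): yes — every two-step R-path is closed by a direct edge.
Euclidean (axiom 5): no — 1 R 2 and 1 R 1, but not 2 R 1.
Serial (axiom D): no — 2 has no R-successor.
Reflexive (axiom T): no — 2 is not related to itself.
So F validates K, K4; K45 would additionally require R to be Euclidean. The strongest is K4.

K4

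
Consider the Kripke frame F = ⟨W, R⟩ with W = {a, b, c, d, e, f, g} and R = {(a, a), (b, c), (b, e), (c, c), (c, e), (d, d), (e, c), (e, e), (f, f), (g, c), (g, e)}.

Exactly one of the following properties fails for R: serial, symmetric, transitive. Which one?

Serial: yes — every world has a successor (e.g. a R a).
Symmetric: no — b R c but not c R b.
Transitive: yes — every two-step R-path is closed by a direct edge.
Only symmetric fails.

symmetric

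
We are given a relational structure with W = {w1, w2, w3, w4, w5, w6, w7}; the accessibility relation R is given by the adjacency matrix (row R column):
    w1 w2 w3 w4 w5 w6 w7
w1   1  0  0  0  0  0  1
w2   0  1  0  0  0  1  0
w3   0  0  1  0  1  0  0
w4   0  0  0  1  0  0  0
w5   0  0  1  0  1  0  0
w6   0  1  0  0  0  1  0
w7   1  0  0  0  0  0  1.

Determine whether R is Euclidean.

Yes

Euclidean: yes — any two successors of a common world are R-related.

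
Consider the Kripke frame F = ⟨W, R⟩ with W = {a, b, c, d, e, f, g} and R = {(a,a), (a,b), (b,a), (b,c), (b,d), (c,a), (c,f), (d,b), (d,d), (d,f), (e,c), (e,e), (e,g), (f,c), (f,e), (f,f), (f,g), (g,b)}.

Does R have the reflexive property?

No

Reflexive: no — b is not related to itself.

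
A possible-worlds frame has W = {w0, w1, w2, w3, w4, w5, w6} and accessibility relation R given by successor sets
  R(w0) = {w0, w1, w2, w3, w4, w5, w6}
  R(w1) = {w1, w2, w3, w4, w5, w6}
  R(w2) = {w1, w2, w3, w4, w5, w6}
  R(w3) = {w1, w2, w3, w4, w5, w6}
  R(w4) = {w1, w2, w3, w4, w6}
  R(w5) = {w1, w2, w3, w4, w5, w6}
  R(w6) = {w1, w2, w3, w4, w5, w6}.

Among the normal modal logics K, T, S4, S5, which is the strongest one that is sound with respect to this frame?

Reflexive (axiom T): yes — every world is R-related to itself.
Transitive (axiom 4): no — w4 R w1 and w1 R w5, but not w4 R w5.
Euclidean (axiom 5): no — w0 R w4 and w0 R w5, but not w4 R w5.
So F validates K, T; S4 would additionally require R to be transitive. The strongest is T.

T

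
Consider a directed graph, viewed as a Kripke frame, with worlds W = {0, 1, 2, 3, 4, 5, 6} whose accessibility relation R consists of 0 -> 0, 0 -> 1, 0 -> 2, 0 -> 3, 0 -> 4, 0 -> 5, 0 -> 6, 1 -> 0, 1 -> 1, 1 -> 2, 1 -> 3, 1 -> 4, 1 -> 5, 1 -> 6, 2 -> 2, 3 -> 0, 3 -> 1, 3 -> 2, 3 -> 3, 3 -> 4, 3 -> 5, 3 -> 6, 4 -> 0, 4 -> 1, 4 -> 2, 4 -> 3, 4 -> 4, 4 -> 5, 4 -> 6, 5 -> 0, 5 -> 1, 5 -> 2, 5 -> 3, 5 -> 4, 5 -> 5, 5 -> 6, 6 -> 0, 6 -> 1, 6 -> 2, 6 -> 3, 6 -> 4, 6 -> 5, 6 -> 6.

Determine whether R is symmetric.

Symmetric: no — 0 R 2 but not 2 R 0.

No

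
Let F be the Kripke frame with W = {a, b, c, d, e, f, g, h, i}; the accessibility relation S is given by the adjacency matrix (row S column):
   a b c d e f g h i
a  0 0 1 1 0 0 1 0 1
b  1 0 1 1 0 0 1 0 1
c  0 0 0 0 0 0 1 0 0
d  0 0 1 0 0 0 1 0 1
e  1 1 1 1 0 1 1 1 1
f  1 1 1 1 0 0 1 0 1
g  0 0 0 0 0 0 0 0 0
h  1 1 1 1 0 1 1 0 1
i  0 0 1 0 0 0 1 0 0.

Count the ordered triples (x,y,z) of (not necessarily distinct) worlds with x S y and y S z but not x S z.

0

S is transitive; there are no such tuples.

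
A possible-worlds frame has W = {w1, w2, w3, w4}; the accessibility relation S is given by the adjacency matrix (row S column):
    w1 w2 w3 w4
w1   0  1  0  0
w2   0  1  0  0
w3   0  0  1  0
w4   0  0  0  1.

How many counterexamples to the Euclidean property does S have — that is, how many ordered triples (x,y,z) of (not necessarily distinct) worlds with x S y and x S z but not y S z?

S is Euclidean; there are no such tuples.

0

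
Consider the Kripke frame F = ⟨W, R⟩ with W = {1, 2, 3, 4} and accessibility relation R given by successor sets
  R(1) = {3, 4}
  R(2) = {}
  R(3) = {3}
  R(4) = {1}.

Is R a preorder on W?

Reflexive: no — 1 is not related to itself.
Transitive: no — 4 R 1 and 1 R 3, but not 4 R 3.
So R is not a preorder.

No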